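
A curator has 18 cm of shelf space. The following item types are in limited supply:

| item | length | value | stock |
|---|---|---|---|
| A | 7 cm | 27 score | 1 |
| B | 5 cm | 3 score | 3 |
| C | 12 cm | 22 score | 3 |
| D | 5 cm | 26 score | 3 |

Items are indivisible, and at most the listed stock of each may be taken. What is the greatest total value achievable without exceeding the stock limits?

79 score

Best selections within length 18 and stock limits:
- 1×A + 2×D: length 17, value 79
- 3×D: length 15, value 78
Best: 79 score.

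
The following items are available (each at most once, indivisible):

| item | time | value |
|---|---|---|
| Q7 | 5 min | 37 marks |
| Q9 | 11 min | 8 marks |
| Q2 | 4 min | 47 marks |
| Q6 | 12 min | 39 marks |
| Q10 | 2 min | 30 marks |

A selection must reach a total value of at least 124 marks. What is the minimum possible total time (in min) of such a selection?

23

Subsets with value ≥ 124, sorted by total time:
- Q7+Q2+Q6+Q10: time 23, value 153
- Q9+Q2+Q6+Q10: time 29, value 124
- Q7+Q9+Q2+Q6: time 32, value 131
- Q7+Q9+Q2+Q6+Q10: time 34, value 161
Minimum time: 23 min.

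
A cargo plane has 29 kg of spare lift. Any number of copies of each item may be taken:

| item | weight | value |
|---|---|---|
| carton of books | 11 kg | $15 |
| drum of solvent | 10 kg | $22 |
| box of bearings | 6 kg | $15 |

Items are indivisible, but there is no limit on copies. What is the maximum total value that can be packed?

$67

Best value-per-unit is box of bearings at 15/6; filling with it alone gives 4×15 = 60.
Optimal mix: 1×drum of solvent + 3×box of bearings → weight 28, value 67.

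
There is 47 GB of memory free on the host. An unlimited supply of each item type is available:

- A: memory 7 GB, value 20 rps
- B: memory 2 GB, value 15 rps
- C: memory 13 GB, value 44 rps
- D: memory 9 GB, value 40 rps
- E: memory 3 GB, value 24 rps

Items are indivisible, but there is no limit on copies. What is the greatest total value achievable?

375 rps

Best value-per-unit is E at 24/3; filling with it alone gives 15×24 = 360.
Optimal mix: 1×B + 15×E → memory 47, value 375.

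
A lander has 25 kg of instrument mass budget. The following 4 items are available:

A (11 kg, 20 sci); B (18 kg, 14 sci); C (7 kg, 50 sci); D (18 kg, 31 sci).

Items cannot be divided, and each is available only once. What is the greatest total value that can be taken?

81 sci

Check high-value combinations within 25 kg:
- C+D: mass 7+18=25, value 50+31=81
- A+C: mass 11+7=18, value 20+50=70
- B+C: mass 18+7=25, value 14+50=64
- C: mass 7, value 50
- D: mass 18, value 31
Best: 81 sci.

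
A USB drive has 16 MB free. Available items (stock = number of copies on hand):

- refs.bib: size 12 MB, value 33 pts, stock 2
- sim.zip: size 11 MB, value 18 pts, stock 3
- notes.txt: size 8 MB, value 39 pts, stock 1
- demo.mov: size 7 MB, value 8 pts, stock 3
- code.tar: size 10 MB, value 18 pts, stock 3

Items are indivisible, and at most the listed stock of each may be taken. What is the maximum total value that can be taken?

Best selections within size 16 and stock limits:
- 1×notes.txt + 1×demo.mov: size 15, value 47
- 1×notes.txt: size 8, value 39
- 1×refs.bib: size 12, value 33
- 1×code.tar: size 10, value 18
Best: 47 pts.

47 pts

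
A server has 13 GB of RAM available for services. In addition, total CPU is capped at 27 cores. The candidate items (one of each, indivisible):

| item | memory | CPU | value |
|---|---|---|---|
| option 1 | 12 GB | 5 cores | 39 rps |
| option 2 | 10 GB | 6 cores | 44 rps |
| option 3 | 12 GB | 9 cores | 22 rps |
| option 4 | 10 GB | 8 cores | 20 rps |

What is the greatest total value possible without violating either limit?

Feasible sets respecting both limits:
- option 2: memory 10, CPU 6, value 44
- option 1: memory 12, CPU 5, value 39
- option 3: memory 12, CPU 9, value 22
- option 4: memory 10, CPU 8, value 20
Best: 44 rps.

44 rps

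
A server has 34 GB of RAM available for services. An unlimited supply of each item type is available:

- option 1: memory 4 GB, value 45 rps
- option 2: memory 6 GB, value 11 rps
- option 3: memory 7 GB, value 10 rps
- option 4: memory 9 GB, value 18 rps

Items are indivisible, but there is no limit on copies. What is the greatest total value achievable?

Best value-per-unit is option 1 at 45/4, and filling with it alone uses memory 8×4=32. No mix of the others beats 8×45 = 360.

360 rps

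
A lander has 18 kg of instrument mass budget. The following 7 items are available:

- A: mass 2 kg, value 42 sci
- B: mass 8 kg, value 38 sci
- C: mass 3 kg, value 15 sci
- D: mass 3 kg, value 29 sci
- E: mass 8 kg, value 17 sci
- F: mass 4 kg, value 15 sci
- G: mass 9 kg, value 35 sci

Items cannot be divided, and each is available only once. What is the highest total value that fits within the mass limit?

Check high-value combinations within 18 kg:
- A+B+C+D: mass 2+8+3+3=16, value 42+38+15+29=124
- A+B+D+F: mass 2+8+3+4=17, value 42+38+29+15=124
- A+C+D+G: mass 2+3+3+9=17, value 42+15+29+35=121
- A+D+F+G: mass 2+3+4+9=18, value 42+29+15+35=121
- A+B+C+F: mass 2+8+3+4=17, value 42+38+15+15=110
Best: 124 sci.

124 sci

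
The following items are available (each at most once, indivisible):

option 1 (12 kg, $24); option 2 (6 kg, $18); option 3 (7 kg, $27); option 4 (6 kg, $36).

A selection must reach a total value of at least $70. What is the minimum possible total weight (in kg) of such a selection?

Subsets with value ≥ 70, sorted by total weight:
- option 2+option 3+option 4: weight 19, value 81
- option 1+option 2+option 4: weight 24, value 78
Minimum weight: 19 kg.

19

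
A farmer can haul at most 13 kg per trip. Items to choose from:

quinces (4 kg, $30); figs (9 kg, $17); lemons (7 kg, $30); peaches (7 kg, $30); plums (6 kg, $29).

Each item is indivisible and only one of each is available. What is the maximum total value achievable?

$60

Check high-value combinations within 13 kg:
- quinces+lemons: weight 4+7=11, value 30+30=60
- quinces+peaches: weight 4+7=11, value 30+30=60
- quinces+plums: weight 4+6=10, value 30+29=59
Best: $60.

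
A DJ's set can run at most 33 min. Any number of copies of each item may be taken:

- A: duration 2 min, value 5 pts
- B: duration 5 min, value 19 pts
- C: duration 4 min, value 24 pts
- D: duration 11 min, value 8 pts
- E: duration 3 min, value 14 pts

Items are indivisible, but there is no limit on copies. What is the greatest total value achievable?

192 pts

Best value-per-unit is C at 24/4, and filling with it alone uses duration 8×4=32. No mix of the others beats 8×24 = 192.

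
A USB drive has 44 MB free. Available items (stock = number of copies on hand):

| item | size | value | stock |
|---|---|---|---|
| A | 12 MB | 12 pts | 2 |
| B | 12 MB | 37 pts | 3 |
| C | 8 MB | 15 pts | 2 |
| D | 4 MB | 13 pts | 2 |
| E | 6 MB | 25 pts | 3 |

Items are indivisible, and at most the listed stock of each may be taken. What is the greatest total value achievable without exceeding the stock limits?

150 pts

Top feasible selections:
- 2×B + 2×D + 2×E: size 44, value 150
- 2×B + 3×E: size 42, value 149
- 1×B + 1×C + 1×D + 3×E: size 42, value 140
Best: 150 pts.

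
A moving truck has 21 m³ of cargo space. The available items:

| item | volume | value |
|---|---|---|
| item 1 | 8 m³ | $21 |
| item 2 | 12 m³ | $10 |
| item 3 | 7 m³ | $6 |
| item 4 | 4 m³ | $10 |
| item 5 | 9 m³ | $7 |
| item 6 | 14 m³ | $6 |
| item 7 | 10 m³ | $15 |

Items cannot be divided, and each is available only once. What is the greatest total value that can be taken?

$38

This is a 0/1 knapsack; check combinations near the capacity.
- item 1+item 4+item 5: volume 8+4+9=21, value 21+10+7=38
- item 1+item 3+item 4: volume 8+7+4=19, value 21+6+10=37
- item 1+item 7: volume 8+10=18, value 21+15=36
- item 1+item 4: volume 8+4=12, value 21+10=31
Best: $38.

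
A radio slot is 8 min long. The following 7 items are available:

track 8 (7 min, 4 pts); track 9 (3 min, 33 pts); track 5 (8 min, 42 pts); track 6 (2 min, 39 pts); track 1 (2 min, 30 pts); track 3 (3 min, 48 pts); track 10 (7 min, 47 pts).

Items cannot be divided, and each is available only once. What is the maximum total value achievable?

120 pts

Check high-value combinations within 8 min:
- track 9+track 6+track 3: duration 3+2+3=8, value 33+39+48=120
- track 6+track 1+track 3: duration 2+2+3=7, value 39+30+48=117
- track 9+track 1+track 3: duration 3+2+3=8, value 33+30+48=111
- track 9+track 6+track 1: duration 3+2+2=7, value 33+39+30=102
Best: 120 pts.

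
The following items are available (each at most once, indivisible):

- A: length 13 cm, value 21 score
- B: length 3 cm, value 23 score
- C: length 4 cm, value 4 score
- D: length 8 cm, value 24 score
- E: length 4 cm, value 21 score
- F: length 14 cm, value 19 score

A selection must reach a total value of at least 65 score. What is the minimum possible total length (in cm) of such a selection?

15

Subsets with value ≥ 65, sorted by total length:
- B+D+E: length 15, value 68
- B+C+D+E: length 19, value 72
Minimum length: 15 cm.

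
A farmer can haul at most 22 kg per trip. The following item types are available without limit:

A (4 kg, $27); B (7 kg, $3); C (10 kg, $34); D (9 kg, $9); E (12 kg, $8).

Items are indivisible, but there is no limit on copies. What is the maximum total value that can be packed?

$135

Best value-per-unit is A at 27/4, and filling with it alone uses weight 5×4=20. No mix of the others beats 5×27 = 135.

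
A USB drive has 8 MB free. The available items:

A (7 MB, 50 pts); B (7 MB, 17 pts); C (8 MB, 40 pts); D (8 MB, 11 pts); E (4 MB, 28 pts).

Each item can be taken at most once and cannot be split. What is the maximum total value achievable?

Check high-value combinations within 8 MB:
- A: size 7, value 50
- C: size 8, value 40
- E: size 4, value 28
- B: size 7, value 17
Best: 50 pts.

50 pts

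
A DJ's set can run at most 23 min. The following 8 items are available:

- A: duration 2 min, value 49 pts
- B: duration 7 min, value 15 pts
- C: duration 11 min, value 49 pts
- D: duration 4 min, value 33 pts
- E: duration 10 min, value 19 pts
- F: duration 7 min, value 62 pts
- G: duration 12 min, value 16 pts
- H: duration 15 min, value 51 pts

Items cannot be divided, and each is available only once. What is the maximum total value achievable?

Check high-value combinations within 23 min:
- A+D+E+F: duration 2+4+10+7=23, value 49+33+19+62=163
- A+C+F: duration 2+11+7=20, value 49+49+62=160
- A+B+D+F: duration 2+7+4+7=20, value 49+15+33+62=159
Best: 163 pts.

163 pts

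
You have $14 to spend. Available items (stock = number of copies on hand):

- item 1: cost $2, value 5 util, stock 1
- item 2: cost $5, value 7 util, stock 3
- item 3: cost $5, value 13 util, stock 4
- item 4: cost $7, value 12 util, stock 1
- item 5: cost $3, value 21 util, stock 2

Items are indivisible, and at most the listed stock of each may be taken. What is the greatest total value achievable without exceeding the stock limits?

60 util

Top feasible selections:
- 1×item 1 + 1×item 3 + 2×item 5: cost 13, value 60
- 1×item 3 + 2×item 5: cost 11, value 55
- 1×item 4 + 2×item 5: cost 13, value 54
Best: 60 util.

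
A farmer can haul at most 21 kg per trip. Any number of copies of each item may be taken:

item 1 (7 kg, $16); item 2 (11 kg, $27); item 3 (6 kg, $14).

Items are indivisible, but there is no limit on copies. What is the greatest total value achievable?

Best value-per-unit is item 2 at 27/11; filling with it alone gives 1×27 = 27.
Optimal mix: 3×item 1 → weight 21, value 48.

$48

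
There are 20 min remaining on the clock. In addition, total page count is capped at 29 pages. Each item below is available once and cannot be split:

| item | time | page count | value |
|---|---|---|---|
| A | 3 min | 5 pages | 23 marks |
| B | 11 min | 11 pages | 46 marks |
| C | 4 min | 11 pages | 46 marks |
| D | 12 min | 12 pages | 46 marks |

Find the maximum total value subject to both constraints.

115 marks

Feasible sets respecting both limits:
- A+B+C: time 18, page count 27, value 115
- A+C+D: time 19, page count 28, value 115
- B+C: time 15, page count 22, value 92
- C+D: time 16, page count 23, value 92
Best: 115 marks.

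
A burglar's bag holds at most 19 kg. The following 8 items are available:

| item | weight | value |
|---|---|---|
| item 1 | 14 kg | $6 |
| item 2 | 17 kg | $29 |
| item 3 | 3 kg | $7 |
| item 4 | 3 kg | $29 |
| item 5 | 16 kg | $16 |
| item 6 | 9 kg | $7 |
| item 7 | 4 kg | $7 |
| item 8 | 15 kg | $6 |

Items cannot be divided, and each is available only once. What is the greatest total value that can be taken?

This is a 0/1 knapsack; check combinations near the capacity.
- item 3+item 4+item 6+item 7: weight 3+3+9+4=19, value 7+29+7+7=50
- item 4+item 5: weight 3+16=19, value 29+16=45
- item 3+item 4+item 7: weight 3+3+4=10, value 7+29+7=43
- item 3+item 4+item 6: weight 3+3+9=15, value 7+29+7=43
Best: $50.

$50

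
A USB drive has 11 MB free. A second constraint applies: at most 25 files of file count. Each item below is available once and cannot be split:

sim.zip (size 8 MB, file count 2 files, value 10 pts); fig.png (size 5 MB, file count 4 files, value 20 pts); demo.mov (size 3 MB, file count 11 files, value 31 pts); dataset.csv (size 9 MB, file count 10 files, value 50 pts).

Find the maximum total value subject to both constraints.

Feasible sets respecting both limits:
- fig.png+demo.mov: size 8, file count 15, value 51
- dataset.csv: size 9, file count 10, value 50
- sim.zip+demo.mov: size 11, file count 13, value 41
Best: 51 pts.

51 pts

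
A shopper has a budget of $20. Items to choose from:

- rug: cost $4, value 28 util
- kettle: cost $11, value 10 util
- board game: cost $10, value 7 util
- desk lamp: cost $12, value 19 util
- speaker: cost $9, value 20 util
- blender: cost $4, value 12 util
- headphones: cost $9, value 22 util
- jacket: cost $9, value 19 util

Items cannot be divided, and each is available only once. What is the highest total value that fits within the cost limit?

62 util

Check high-value combinations within $20:
- rug+blender+headphones: cost 4+4+9=17, value 28+12+22=62
- rug+speaker+blender: cost 4+9+4=17, value 28+20+12=60
- rug+blender+jacket: cost 4+4+9=17, value 28+12+19=59
- rug+desk lamp+blender: cost 4+12+4=20, value 28+19+12=59
Best: 62 util.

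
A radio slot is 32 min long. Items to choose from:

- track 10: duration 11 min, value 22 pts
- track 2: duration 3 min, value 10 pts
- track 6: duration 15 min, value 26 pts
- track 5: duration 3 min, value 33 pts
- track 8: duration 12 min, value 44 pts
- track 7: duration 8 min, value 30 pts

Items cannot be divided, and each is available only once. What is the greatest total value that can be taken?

Check high-value combinations within 32 min:
- track 2+track 5+track 8+track 7: duration 3+3+12+8=26, value 10+33+44+30=117
- track 10+track 2+track 5+track 8: duration 11+3+3+12=29, value 22+10+33+44=109
- track 5+track 8+track 7: duration 3+12+8=23, value 33+44+30=107
Best: 117 pts.

117 pts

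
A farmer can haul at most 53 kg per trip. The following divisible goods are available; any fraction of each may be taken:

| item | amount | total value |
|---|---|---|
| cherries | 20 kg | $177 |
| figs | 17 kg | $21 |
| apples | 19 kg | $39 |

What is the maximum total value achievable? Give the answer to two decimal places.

233.29

Take in order of value per unit:
- cherries (177/20 per unit): all 20 → value 177, running total 177.00
- apples (39/19 per unit): all 19 → value 39, running total 216.00
- figs (21/17 per unit): 14 of 17 → value 14×21/17 = 17.2941, running total 233.29
Total 233.29.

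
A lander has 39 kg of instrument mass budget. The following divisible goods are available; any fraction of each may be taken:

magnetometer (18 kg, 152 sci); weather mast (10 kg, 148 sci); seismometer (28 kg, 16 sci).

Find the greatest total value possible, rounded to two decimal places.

Take in order of value per unit:
- weather mast (148/10 per unit): all 10 → value 148, running total 148.00
- magnetometer (152/18 per unit): all 18 → value 152, running total 300.00
- seismometer (16/28 per unit): 11 of 28 → value 11×16/28 = 6.2857, running total 306.29
Total 306.29.

306.29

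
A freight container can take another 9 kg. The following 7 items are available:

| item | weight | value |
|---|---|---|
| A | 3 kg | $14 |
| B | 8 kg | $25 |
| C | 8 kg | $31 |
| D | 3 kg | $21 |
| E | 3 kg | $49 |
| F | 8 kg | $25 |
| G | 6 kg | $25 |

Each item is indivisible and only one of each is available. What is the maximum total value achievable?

Check high-value combinations within 9 kg:
- A+D+E: weight 3+3+3=9, value 14+21+49=84
- E+G: weight 3+6=9, value 49+25=74
- D+E: weight 3+3=6, value 21+49=70
- A+E: weight 3+3=6, value 14+49=63
- E: weight 3, value 49
Best: $84.

$84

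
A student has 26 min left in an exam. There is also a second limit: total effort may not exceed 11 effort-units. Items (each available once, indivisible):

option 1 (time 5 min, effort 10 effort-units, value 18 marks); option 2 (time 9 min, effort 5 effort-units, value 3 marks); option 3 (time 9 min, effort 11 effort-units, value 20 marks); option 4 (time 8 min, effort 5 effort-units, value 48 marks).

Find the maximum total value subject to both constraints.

Feasible sets respecting both limits:
- option 2+option 4: time 17, effort 10, value 51
- option 4: time 8, effort 5, value 48
- option 3: time 9, effort 11, value 20
Best: 51 marks.

51 marks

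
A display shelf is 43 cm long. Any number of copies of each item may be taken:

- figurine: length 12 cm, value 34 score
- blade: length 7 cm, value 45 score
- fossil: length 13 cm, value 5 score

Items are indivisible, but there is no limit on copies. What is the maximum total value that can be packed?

270 score

Best value-per-unit is blade at 45/7, and filling with it alone uses length 6×7=42. No mix of the others beats 6×45 = 270.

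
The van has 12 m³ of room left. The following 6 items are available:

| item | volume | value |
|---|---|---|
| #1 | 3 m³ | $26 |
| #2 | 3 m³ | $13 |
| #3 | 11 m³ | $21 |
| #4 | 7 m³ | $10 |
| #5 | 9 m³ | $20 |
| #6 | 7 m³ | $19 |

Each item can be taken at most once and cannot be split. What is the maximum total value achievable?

Check high-value combinations within 12 m³:
- #1+#5: volume 3+9=12, value 26+20=46
- #1+#6: volume 3+7=10, value 26+19=45
- #1+#2: volume 3+3=6, value 26+13=39
- #1+#4: volume 3+7=10, value 26+10=36
Best: $46.

$46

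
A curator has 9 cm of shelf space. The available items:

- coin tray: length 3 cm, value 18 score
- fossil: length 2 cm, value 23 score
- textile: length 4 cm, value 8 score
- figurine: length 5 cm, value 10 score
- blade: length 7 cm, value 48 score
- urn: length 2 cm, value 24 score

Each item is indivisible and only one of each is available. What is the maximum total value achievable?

72 score

Check high-value combinations within 9 cm:
- blade+urn: length 7+2=9, value 48+24=72
- fossil+blade: length 2+7=9, value 23+48=71
- coin tray+fossil+urn: length 3+2+2=7, value 18+23+24=65
Best: 72 score.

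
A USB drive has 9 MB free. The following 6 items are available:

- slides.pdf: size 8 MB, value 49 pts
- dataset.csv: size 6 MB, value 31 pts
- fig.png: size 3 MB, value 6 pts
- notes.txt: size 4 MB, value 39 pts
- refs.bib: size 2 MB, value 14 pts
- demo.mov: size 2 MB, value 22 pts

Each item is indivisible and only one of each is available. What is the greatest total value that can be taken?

75 pts

This is a 0/1 knapsack; check combinations near the capacity.
- notes.txt+refs.bib+demo.mov: size 4+2+2=8, value 39+14+22=75
- fig.png+notes.txt+demo.mov: size 3+4+2=9, value 6+39+22=67
- notes.txt+demo.mov: size 4+2=6, value 39+22=61
Best: 75 pts.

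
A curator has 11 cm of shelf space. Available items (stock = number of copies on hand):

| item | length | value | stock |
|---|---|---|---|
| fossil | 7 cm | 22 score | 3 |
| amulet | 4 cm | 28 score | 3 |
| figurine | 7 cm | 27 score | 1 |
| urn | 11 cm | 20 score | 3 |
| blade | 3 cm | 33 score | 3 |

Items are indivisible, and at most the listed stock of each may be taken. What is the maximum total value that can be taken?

Best selections within length 11 and stock limits:
- 3×blade: length 9, value 99
- 1×amulet + 2×blade: length 10, value 94
- 2×amulet + 1×blade: length 11, value 89
- 2×blade: length 6, value 66
Best: 99 score.

99 score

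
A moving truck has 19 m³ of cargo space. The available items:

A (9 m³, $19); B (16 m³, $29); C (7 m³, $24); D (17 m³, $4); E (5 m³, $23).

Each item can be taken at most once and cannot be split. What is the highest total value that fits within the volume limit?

Check high-value combinations within 19 m³:
- C+E: volume 7+5=12, value 24+23=47
- A+C: volume 9+7=16, value 19+24=43
- A+E: volume 9+5=14, value 19+23=42
- B: volume 16, value 29
Best: $47.

$47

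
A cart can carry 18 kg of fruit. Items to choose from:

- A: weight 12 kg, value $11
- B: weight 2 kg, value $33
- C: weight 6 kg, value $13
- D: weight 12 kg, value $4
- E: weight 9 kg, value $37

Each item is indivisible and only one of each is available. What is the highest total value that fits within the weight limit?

Check high-value combinations within 18 kg:
- B+C+E: weight 2+6+9=17, value 33+13+37=83
- B+E: weight 2+9=11, value 33+37=70
- C+E: weight 6+9=15, value 13+37=50
Best: $83.

$83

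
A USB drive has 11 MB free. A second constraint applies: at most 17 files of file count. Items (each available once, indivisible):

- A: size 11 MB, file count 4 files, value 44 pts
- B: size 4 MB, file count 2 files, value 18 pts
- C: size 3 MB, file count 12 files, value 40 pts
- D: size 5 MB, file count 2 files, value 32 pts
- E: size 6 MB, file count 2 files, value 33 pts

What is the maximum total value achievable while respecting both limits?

73 pts

Feasible sets respecting both limits:
- C+E: size 9, file count 14, value 73
- C+D: size 8, file count 14, value 72
- D+E: size 11, file count 4, value 65
Best: 73 pts.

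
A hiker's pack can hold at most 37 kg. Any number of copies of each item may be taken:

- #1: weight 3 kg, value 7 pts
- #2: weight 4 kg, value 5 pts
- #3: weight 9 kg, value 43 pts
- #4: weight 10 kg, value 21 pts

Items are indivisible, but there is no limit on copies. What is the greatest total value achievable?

172 pts

Best value-per-unit is #3 at 43/9, and filling with it alone uses weight 4×9=36. No mix of the others beats 4×43 = 172.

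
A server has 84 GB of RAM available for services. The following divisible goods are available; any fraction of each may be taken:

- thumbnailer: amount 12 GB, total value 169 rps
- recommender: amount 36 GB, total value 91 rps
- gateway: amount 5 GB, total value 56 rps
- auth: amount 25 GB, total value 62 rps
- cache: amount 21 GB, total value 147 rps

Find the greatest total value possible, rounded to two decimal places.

487.80

Take in order of value per unit:
- thumbnailer (169/12 per unit): all 12 → value 169, running total 169.00
- gateway (56/5 per unit): all 5 → value 56, running total 225.00
- cache (147/21 per unit): all 21 → value 147, running total 372.00
- recommender (91/36 per unit): all 36 → value 91, running total 463.00
- auth (62/25 per unit): 10 of 25 → value 10×62/25 = 24.8000, running total 487.80
Total 487.80.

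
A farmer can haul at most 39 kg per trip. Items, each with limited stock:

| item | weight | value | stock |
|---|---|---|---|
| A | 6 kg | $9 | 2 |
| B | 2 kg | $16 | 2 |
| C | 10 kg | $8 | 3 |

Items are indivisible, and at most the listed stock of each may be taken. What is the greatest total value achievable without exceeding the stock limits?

Best selections within weight 39 and stock limits:
- 2×A + 2×B + 2×C: weight 36, value 66
- 2×A + 2×B + 1×C: weight 26, value 58
- 1×A + 2×B + 2×C: weight 30, value 57
Best: $66.

$66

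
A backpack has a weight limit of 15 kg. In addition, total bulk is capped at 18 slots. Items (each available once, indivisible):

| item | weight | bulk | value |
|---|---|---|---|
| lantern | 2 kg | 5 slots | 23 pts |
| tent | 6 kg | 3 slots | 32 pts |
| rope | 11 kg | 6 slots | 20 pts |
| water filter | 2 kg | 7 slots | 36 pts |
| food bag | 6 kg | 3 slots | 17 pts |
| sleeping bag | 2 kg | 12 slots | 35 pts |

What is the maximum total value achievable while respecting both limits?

91 pts

Feasible sets respecting both limits:
- lantern+tent+water filter: weight 10, bulk 15, value 91
- tent+water filter+food bag: weight 14, bulk 13, value 85
- tent+food bag+sleeping bag: weight 14, bulk 18, value 84
Best: 91 pts.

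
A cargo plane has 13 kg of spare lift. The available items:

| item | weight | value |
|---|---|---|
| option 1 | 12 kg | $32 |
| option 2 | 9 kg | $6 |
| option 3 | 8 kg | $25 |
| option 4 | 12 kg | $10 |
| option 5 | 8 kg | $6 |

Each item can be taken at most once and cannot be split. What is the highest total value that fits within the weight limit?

This is a 0/1 knapsack; check combinations near the capacity.
- option 1: weight 12, value 32
- option 3: weight 8, value 25
- option 4: weight 12, value 10
Best: $32.

$32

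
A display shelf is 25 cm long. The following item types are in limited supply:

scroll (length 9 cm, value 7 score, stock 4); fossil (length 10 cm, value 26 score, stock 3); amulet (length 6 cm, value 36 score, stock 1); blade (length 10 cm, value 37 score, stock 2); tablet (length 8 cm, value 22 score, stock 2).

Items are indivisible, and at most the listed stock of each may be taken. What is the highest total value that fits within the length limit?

95 score

Best selections within length 25 and stock limits:
- 1×amulet + 1×blade + 1×tablet: length 24, value 95
- 1×fossil + 1×amulet + 1×tablet: length 24, value 84
- 1×amulet + 2×tablet: length 22, value 80
Best: 95 score.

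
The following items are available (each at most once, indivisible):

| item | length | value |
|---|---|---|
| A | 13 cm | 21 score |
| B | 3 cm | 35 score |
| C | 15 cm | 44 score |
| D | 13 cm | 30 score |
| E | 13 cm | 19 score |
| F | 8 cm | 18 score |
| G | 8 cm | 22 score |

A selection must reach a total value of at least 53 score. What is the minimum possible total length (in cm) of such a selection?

11

Subsets with value ≥ 53, sorted by total length:
- B+G: length 11, value 57
- B+F: length 11, value 53
- B+D: length 16, value 65
Minimum length: 11 cm.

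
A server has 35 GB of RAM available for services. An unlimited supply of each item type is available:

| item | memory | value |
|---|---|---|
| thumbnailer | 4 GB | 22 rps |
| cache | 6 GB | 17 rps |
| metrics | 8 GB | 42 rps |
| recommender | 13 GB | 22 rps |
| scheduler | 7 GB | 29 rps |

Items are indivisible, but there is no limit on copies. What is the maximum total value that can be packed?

Best value-per-unit is thumbnailer at 22/4; filling with it alone gives 8×22 = 176.
Optimal mix: 7×thumbnailer + 1×scheduler → memory 35, value 183.

183 rps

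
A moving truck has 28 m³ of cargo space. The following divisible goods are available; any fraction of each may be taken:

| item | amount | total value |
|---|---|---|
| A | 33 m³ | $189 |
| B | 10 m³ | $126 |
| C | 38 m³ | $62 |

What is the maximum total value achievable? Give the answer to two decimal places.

229.09

Take in order of value per unit:
- B (126/10 per unit): all 10 → value 126, running total 126.00
- A (189/33 per unit): 18 of 33 → value 18×189/33 = 103.0909, running total 229.09
Total 229.09.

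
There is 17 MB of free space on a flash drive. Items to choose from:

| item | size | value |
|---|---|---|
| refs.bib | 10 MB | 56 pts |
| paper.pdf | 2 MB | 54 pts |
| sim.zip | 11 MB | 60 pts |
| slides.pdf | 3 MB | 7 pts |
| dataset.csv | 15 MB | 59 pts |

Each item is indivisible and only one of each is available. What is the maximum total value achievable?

121 pts

Check high-value combinations within 17 MB:
- paper.pdf+sim.zip+slides.pdf: size 2+11+3=16, value 54+60+7=121
- refs.bib+paper.pdf+slides.pdf: size 10+2+3=15, value 56+54+7=117
- paper.pdf+sim.zip: size 2+11=13, value 54+60=114
- paper.pdf+dataset.csv: size 2+15=17, value 54+59=113
- refs.bib+paper.pdf: size 10+2=12, value 56+54=110
Best: 121 pts.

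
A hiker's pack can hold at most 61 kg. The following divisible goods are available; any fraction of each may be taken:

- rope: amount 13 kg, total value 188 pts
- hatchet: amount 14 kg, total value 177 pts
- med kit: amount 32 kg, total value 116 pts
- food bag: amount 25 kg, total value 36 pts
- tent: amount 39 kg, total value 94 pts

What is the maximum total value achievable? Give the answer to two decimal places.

Take in order of value per unit:
- rope (188/13 per unit): all 13 → value 188, running total 188.00
- hatchet (177/14 per unit): all 14 → value 177, running total 365.00
- med kit (116/32 per unit): all 32 → value 116, running total 481.00
- tent (94/39 per unit): 2 of 39 → value 2×94/39 = 4.8205, running total 485.82
Total 485.82.

485.82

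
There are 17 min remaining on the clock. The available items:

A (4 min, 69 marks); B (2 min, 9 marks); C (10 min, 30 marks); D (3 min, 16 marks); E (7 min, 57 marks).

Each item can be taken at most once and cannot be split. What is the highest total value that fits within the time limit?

151 marks

Check high-value combinations within 17 min:
- A+B+D+E: time 4+2+3+7=16, value 69+9+16+57=151
- A+D+E: time 4+3+7=14, value 69+16+57=142
- A+B+E: time 4+2+7=13, value 69+9+57=135
Best: 151 marks.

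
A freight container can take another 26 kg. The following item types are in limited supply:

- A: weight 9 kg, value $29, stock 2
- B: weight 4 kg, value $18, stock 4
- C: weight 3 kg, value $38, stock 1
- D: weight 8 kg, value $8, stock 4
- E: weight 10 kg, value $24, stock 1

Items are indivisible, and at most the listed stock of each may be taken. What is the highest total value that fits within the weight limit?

$121

Best selections within weight 26 and stock limits:
- 1×A + 3×B + 1×C: weight 24, value 121
- 3×B + 1×C + 1×E: weight 25, value 116
Best: $121.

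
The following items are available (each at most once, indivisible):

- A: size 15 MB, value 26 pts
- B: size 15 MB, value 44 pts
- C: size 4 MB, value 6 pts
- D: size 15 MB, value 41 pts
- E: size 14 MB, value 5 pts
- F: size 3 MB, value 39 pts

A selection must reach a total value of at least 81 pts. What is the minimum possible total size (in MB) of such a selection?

18

Subsets with value ≥ 81, sorted by total size:
- B+F: size 18, value 83
- B+C+F: size 22, value 89
- C+D+F: size 22, value 86
- B+D: size 30, value 85
Minimum size: 18 MB.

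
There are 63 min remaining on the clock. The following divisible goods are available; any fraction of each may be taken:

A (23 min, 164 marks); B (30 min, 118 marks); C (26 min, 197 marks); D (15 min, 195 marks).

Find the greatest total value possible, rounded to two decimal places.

Take in order of value per unit:
- D (195/15 per unit): all 15 → value 195, running total 195.00
- C (197/26 per unit): all 26 → value 197, running total 392.00
- A (164/23 per unit): 22 of 23 → value 22×164/23 = 156.8696, running total 548.87
Total 548.87.

548.87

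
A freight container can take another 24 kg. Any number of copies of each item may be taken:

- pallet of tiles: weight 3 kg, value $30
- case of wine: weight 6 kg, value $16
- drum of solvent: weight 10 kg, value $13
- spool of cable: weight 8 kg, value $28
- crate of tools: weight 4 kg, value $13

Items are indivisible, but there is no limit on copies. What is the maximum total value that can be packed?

Best value-per-unit is pallet of tiles at 30/3, and filling with it alone uses weight 8×3=24. No mix of the others beats 8×30 = 240.

$240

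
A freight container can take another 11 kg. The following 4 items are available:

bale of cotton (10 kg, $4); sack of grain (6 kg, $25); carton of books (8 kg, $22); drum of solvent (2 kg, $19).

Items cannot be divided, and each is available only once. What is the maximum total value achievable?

$44

This is a 0/1 knapsack; check combinations near the capacity.
- sack of grain+drum of solvent: weight 6+2=8, value 25+19=44
- carton of books+drum of solvent: weight 8+2=10, value 22+19=41
- sack of grain: weight 6, value 25
- carton of books: weight 8, value 22
- drum of solvent: weight 2, value 19
Best: $44.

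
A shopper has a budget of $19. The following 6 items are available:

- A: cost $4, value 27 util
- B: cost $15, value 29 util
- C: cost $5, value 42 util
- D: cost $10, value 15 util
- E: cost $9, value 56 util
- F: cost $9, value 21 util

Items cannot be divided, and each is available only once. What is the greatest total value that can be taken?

125 util

This is a 0/1 knapsack; check combinations near the capacity.
- A+C+E: cost 4+5+9=18, value 27+42+56=125
- C+E: cost 5+9=14, value 42+56=98
- A+C+F: cost 4+5+9=18, value 27+42+21=90
- A+C+D: cost 4+5+10=19, value 27+42+15=84
- A+E: cost 4+9=13, value 27+56=83
Best: 125 util.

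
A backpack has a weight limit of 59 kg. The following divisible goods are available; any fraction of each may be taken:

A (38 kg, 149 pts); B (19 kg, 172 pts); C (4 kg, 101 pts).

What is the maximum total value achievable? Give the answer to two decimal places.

414.16

Take in order of value per unit:
- C (101/4 per unit): all 4 → value 101, running total 101.00
- B (172/19 per unit): all 19 → value 172, running total 273.00
- A (149/38 per unit): 36 of 38 → value 36×149/38 = 141.1579, running total 414.16
Total 414.16.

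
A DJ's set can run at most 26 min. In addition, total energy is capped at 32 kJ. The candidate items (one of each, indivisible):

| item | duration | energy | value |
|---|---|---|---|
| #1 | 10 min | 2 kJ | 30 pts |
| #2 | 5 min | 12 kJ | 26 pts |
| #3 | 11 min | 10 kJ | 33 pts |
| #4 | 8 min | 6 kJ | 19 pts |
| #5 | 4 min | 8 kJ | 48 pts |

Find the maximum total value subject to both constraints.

111 pts

Feasible sets respecting both limits:
- #1+#3+#5: duration 25, energy 20, value 111
- #2+#3+#5: duration 20, energy 30, value 107
- #1+#2+#5: duration 19, energy 22, value 104
Best: 111 pts.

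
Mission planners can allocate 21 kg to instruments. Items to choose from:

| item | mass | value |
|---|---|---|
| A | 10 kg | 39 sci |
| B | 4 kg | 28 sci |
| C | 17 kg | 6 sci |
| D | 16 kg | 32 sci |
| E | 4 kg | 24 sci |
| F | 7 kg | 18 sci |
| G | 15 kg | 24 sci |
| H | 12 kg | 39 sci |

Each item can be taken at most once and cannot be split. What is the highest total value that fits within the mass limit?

91 sci

This is a 0/1 knapsack; check combinations near the capacity.
- A+B+E: mass 10+4+4=18, value 39+28+24=91
- B+E+H: mass 4+4+12=20, value 28+24+39=91
- A+B+F: mass 10+4+7=21, value 39+28+18=85
- A+E+F: mass 10+4+7=21, value 39+24+18=81
- B+E+F: mass 4+4+7=15, value 28+24+18=70
Best: 91 sci.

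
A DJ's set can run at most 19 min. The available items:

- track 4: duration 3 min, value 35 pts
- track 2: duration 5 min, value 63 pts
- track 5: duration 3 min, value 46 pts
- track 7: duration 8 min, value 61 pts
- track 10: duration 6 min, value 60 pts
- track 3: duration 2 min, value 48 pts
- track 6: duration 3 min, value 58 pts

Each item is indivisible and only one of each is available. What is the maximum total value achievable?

This is a 0/1 knapsack; check combinations near the capacity.
- track 2+track 5+track 10+track 3+track 6: duration 5+3+6+2+3=19, value 63+46+60+48+58=275
- track 4+track 2+track 10+track 3+track 6: duration 3+5+6+2+3=19, value 35+63+60+48+58=264
- track 4+track 2+track 5+track 10+track 3: duration 3+5+3+6+2=19, value 35+63+46+60+48=252
- track 4+track 2+track 5+track 3+track 6: duration 3+5+3+2+3=16, value 35+63+46+48+58=250
- track 4+track 5+track 7+track 3+track 6: duration 3+3+8+2+3=19, value 35+46+61+48+58=248
Best: 275 pts.

275 pts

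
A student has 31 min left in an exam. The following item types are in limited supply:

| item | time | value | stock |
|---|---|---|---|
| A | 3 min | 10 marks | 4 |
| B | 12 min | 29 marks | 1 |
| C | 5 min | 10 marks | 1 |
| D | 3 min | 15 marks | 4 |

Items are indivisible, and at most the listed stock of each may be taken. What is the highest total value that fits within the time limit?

110 marks

Top feasible selections:
- 4×A + 1×C + 4×D: time 29, value 110
- 2×A + 1×B + 4×D: time 30, value 109
Best: 110 marks.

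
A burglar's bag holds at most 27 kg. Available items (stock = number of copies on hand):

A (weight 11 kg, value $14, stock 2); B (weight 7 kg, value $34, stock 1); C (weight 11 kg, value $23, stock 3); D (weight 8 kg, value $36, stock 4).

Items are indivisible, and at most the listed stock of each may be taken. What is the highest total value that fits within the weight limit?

$108

Top feasible selections:
- 3×D: weight 24, value 108
- 1×B + 2×D: weight 23, value 106
Best: $108.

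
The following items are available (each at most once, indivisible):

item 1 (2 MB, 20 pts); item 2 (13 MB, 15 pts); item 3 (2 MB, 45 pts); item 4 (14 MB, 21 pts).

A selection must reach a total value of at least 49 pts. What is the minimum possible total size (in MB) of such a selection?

4

Subsets with value ≥ 49, sorted by total size:
- item 1+item 3: size 4, value 65
- item 2+item 3: size 15, value 60
Minimum size: 4 MB.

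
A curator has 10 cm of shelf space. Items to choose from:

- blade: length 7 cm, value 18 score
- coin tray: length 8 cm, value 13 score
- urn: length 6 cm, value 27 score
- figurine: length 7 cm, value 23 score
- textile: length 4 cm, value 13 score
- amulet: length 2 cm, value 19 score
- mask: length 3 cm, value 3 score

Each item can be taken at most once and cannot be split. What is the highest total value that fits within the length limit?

46 score

Check high-value combinations within 10 cm:
- urn+amulet: length 6+2=8, value 27+19=46
- figurine+amulet: length 7+2=9, value 23+19=42
- urn+textile: length 6+4=10, value 27+13=40
Best: 46 score.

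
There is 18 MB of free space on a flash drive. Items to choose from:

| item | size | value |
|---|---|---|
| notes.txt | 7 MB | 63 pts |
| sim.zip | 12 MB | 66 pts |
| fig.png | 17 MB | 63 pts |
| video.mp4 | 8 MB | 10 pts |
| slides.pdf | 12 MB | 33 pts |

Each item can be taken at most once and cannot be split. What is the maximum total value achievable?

This is a 0/1 knapsack; check combinations near the capacity.
- notes.txt+video.mp4: size 7+8=15, value 63+10=73
- sim.zip: size 12, value 66
- notes.txt: size 7, value 63
Best: 73 pts.

73 pts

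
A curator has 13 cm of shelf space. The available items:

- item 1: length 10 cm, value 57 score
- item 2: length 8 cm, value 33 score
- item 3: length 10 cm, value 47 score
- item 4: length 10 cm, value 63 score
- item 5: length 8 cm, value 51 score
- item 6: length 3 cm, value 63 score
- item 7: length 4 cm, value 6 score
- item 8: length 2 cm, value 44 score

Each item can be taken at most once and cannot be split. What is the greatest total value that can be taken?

Check high-value combinations within 13 cm:
- item 5+item 6+item 8: length 8+3+2=13, value 51+63+44=158
- item 2+item 6+item 8: length 8+3+2=13, value 33+63+44=140
- item 4+item 6: length 10+3=13, value 63+63=126
Best: 158 score.

158 score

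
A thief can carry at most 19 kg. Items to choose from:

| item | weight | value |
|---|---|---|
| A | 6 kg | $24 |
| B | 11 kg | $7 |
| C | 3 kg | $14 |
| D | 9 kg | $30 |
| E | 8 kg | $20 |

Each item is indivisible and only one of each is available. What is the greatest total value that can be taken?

Check high-value combinations within 19 kg:
- A+C+D: weight 6+3+9=18, value 24+14+30=68
- A+C+E: weight 6+3+8=17, value 24+14+20=58
- A+D: weight 6+9=15, value 24+30=54
Best: $68.

$68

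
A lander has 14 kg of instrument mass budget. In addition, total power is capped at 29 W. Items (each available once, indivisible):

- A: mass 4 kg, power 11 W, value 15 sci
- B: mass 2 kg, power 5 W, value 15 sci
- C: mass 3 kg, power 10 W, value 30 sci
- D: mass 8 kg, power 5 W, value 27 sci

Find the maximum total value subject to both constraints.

Feasible sets respecting both limits:
- B+C+D: mass 13, power 20, value 72
- A+B+C: mass 9, power 26, value 60
- A+B+D: mass 14, power 21, value 57
- C+D: mass 11, power 15, value 57
Best: 72 sci.

72 sci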